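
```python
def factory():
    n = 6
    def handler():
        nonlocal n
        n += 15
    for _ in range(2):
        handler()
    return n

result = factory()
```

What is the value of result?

Step 1: n = 6.
Step 2: handler() is called 2 times in a loop, each adding 15 via nonlocal.
Step 3: n = 6 + 15 * 2 = 36

The answer is 36.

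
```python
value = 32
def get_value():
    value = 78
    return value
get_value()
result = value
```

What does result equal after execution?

Step 1: Global value = 32.
Step 2: get_value() creates local value = 78 (shadow, not modification).
Step 3: After get_value() returns, global value is unchanged. result = 32

The answer is 32.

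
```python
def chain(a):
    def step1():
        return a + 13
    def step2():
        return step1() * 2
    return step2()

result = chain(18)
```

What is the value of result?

Step 1: chain(18) captures a = 18.
Step 2: step2() calls step1() which returns 18 + 13 = 31.
Step 3: step2() returns 31 * 2 = 62

The answer is 62.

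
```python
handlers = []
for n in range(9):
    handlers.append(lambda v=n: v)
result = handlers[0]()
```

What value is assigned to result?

Step 1: Default argument v=n captures n's value at each iteration.
Step 2: handlers[0] captured v = 0 when n was 0.
Step 3: result = 0

The answer is 0.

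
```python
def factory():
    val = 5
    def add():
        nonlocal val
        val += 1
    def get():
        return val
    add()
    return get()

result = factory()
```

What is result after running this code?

Step 1: val = 5. add() modifies it via nonlocal, get() reads it.
Step 2: add() makes val = 5 + 1 = 6.
Step 3: get() returns 6. result = 6

The answer is 6.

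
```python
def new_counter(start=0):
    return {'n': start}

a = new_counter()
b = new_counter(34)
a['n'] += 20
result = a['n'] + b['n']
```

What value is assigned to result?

Step 1: new_counter() returns a new dict each call (immutable default 0).
Step 2: a = {'n': 0}, b = {'n': 34}.
Step 3: a['n'] += 20 = 20. result = 20 + 34 = 54

The answer is 54.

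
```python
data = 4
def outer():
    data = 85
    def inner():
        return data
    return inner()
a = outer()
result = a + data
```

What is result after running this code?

Step 1: outer() has local data = 85. inner() reads from enclosing.
Step 2: outer() returns 85. Global data = 4 unchanged.
Step 3: result = 85 + 4 = 89

The answer is 89.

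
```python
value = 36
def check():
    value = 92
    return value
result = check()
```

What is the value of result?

Step 1: Global value = 36.
Step 2: check() creates local value = 92, shadowing the global.
Step 3: Returns local value = 92. result = 92

The answer is 92.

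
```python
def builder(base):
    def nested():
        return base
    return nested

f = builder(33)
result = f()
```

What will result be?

Step 1: builder(33) creates closure capturing base = 33.
Step 2: f() returns the captured base = 33.
Step 3: result = 33

The answer is 33.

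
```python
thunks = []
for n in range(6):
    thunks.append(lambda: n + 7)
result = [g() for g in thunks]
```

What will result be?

Step 1: All lambdas capture n by reference. After the loop, n = 5.
Step 2: Each call returns 5 + 7 = 12.
Step 3: result = [12, 12, 12, 12, 12, 12]

The answer is [12, 12, 12, 12, 12, 12].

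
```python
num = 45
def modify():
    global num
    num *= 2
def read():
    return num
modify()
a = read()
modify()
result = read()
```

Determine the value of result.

Step 1: num = 45.
Step 2: First modify(): num = 45 * 2 = 90.
Step 3: Second modify(): num = 90 * 2 = 180.
Step 4: read() returns 180

The answer is 180.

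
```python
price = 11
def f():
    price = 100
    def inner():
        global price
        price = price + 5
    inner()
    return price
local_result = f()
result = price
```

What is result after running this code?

Step 1: Global price = 11. f() creates local price = 100.
Step 2: inner() declares global price and adds 5: global price = 11 + 5 = 16.
Step 3: f() returns its local price = 100 (unaffected by inner).
Step 4: result = global price = 16

The answer is 16.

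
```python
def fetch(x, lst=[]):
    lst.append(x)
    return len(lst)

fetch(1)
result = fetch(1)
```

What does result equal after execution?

Step 1: Mutable default list persists between calls.
Step 2: First call: lst = [1], len = 1. Second call: lst = [1, 1], len = 2.
Step 3: result = 2

The answer is 2.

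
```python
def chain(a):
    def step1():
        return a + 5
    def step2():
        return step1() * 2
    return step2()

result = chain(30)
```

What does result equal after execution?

Step 1: chain(30) captures a = 30.
Step 2: step2() calls step1() which returns 30 + 5 = 35.
Step 3: step2() returns 35 * 2 = 70

The answer is 70.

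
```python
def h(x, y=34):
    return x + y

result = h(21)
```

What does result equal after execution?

Step 1: h(21) uses default y = 34.
Step 2: Returns 21 + 34 = 55.
Step 3: result = 55

The answer is 55.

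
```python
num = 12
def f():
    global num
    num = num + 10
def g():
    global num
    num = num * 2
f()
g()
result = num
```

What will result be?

Step 1: num = 12.
Step 2: f() adds 10: num = 12 + 10 = 22.
Step 3: g() doubles: num = 22 * 2 = 44.
Step 4: result = 44

The answer is 44.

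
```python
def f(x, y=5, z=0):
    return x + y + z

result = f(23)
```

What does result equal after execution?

Step 1: f(23) uses defaults y = 5, z = 0.
Step 2: Returns 23 + 5 + 0 = 28.
Step 3: result = 28

The answer is 28.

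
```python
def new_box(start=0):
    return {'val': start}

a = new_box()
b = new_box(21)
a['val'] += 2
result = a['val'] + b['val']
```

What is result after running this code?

Step 1: new_box() returns a new dict each call (immutable default 0).
Step 2: a = {'val': 0}, b = {'val': 21}.
Step 3: a['val'] += 2 = 2. result = 2 + 21 = 23

The answer is 23.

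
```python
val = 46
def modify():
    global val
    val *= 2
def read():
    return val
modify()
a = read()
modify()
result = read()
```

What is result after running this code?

Step 1: val = 46.
Step 2: First modify(): val = 46 * 2 = 92.
Step 3: Second modify(): val = 92 * 2 = 184.
Step 4: read() returns 184

The answer is 184.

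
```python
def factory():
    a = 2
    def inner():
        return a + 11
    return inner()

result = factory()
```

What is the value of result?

Step 1: factory() defines a = 2.
Step 2: inner() reads a = 2 from enclosing scope, returns 2 + 11 = 13.
Step 3: result = 13

The answer is 13.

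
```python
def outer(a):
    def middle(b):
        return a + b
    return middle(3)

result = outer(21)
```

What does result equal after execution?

Step 1: outer(21) passes a = 21.
Step 2: middle(3) has b = 3, reads a = 21 from enclosing.
Step 3: result = 21 + 3 = 24

The answer is 24.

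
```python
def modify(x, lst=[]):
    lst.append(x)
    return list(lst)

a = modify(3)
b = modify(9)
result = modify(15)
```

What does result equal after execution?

Step 1: Default list is shared. list() creates copies for return values.
Step 2: Internal list grows: [3] -> [3, 9] -> [3, 9, 15].
Step 3: result = [3, 9, 15]

The answer is [3, 9, 15].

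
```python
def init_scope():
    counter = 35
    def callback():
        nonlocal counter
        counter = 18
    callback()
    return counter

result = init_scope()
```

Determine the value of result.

Step 1: init_scope() sets counter = 35.
Step 2: callback() uses nonlocal to reassign counter = 18.
Step 3: result = 18

The answer is 18.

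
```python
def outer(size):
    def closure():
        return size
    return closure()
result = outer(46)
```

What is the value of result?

Step 1: outer(46) binds parameter size = 46.
Step 2: closure() looks up size in enclosing scope and finds the parameter size = 46.
Step 3: result = 46

The answer is 46.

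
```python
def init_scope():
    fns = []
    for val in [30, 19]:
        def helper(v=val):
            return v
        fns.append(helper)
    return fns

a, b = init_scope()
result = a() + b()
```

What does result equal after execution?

Step 1: Default argument v=val captures val at each iteration.
Step 2: a() returns 30 (captured at first iteration), b() returns 19 (captured at second).
Step 3: result = 30 + 19 = 49

The answer is 49.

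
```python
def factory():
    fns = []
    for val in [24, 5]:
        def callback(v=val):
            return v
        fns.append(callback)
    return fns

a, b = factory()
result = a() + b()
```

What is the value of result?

Step 1: Default argument v=val captures val at each iteration.
Step 2: a() returns 24 (captured at first iteration), b() returns 5 (captured at second).
Step 3: result = 24 + 5 = 29

The answer is 29.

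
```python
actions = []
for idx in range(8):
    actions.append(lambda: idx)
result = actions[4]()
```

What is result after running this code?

Step 1: The loop creates 8 lambdas, all referencing the same variable idx.
Step 2: After the loop, idx = 7 (final value).
Step 3: actions[4]() looks up idx at call time and finds 7. This is the late binding gotcha. result = 7

The answer is 7.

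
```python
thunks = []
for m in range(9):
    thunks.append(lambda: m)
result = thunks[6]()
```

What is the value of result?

Step 1: The loop creates 9 lambdas, all referencing the same variable m.
Step 2: After the loop, m = 8 (final value).
Step 3: thunks[6]() looks up m at call time and finds 8. This is the late binding gotcha. result = 8

The answer is 8.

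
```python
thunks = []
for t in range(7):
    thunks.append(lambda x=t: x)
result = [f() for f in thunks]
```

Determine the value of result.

Step 1: Default arg x=t captures t at each iteration.
Step 2: Each lambda has its own default: 0, 1, ..., 6.
Step 3: result = [0, 1, 2, 3, 4, 5, 6]

The answer is [0, 1, 2, 3, 4, 5, 6].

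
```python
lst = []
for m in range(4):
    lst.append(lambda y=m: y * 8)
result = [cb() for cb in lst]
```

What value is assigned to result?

Step 1: Default arg y=m captures m at each iteration.
Step 2: lst[k] has y defaulting to k, returns k * 8.
Step 3: result = [0, 8, 16, 24]

The answer is [0, 8, 16, 24].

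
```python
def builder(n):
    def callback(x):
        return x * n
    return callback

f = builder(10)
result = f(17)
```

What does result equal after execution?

Step 1: builder(10) creates a closure capturing n = 10.
Step 2: f(17) computes 17 * 10 = 170.
Step 3: result = 170

The answer is 170.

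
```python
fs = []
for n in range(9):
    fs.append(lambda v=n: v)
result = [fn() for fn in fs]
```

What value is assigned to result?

Step 1: Default arg v=n captures n at each iteration.
Step 2: Each lambda has its own default: 0, 1, ..., 8.
Step 3: result = [0, 1, 2, 3, 4, 5, 6, 7, 8]

The answer is [0, 1, 2, 3, 4, 5, 6, 7, 8].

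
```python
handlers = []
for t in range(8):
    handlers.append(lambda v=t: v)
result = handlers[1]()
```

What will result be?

Step 1: Default argument v=t captures t's value at each iteration.
Step 2: handlers[1] captured v = 1 when t was 1.
Step 3: result = 1

The answer is 1.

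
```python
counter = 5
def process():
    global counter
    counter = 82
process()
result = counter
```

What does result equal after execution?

Step 1: counter = 5 globally.
Step 2: process() declares global counter and sets it to 82.
Step 3: After process(), global counter = 82. result = 82

The answer is 82.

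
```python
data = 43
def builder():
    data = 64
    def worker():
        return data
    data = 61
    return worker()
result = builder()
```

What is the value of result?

Step 1: builder() sets data = 64, then later data = 61.
Step 2: worker() is called after data is reassigned to 61. Closures capture variables by reference, not by value.
Step 3: result = 61

The answer is 61.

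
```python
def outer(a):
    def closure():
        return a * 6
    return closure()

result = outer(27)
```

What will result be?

Step 1: outer(27) binds parameter a = 27.
Step 2: closure() accesses a = 27 from enclosing scope.
Step 3: result = 27 * 6 = 162

The answer is 162.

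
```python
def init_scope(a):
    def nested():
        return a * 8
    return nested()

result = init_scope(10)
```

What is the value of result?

Step 1: init_scope(10) binds parameter a = 10.
Step 2: nested() accesses a = 10 from enclosing scope.
Step 3: result = 10 * 8 = 80

The answer is 80.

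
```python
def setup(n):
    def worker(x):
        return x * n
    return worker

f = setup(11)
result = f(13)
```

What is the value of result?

Step 1: setup(11) creates a closure capturing n = 11.
Step 2: f(13) computes 13 * 11 = 143.
Step 3: result = 143

The answer is 143.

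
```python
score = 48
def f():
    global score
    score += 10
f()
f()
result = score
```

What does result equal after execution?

Step 1: score = 48.
Step 2: First f(): score = 48 + 10 = 58.
Step 3: Second f(): score = 58 + 10 = 68. result = 68

The answer is 68.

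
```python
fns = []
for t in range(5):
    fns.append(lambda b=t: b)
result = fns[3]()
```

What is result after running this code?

Step 1: Default argument b=t captures t's value at each iteration.
Step 2: fns[3] captured b = 3 when t was 3.
Step 3: result = 3

The answer is 3.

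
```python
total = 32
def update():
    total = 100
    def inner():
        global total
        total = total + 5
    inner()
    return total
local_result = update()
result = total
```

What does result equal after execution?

Step 1: Global total = 32. update() creates local total = 100.
Step 2: inner() declares global total and adds 5: global total = 32 + 5 = 37.
Step 3: update() returns its local total = 100 (unaffected by inner).
Step 4: result = global total = 37

The answer is 37.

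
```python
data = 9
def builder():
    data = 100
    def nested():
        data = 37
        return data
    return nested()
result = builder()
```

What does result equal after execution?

Step 1: Three scopes define data: global (9), builder (100), nested (37).
Step 2: nested() has its own local data = 37, which shadows both enclosing and global.
Step 3: result = 37 (local wins in LEGB)

The answer is 37.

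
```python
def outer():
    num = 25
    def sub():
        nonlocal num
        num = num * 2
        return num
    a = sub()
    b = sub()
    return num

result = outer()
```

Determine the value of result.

Step 1: num starts at 25.
Step 2: First sub(): num = 25 * 2 = 50.
Step 3: Second sub(): num = 50 * 2 = 100.
Step 4: result = 100

The answer is 100.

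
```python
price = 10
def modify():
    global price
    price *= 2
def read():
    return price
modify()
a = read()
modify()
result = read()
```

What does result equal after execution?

Step 1: price = 10.
Step 2: First modify(): price = 10 * 2 = 20.
Step 3: Second modify(): price = 20 * 2 = 40.
Step 4: read() returns 40

The answer is 40.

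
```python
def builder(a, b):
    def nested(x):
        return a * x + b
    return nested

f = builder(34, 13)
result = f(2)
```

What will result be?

Step 1: builder(34, 13) captures a = 34, b = 13.
Step 2: f(2) computes 34 * 2 + 13 = 81.
Step 3: result = 81

The answer is 81.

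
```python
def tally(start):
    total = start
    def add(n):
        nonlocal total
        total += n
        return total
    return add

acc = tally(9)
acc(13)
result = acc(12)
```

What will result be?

Step 1: tally(9) creates closure with total = 9.
Step 2: First acc(13): total = 9 + 13 = 22.
Step 3: Second acc(12): total = 22 + 12 = 34. result = 34

The answer is 34.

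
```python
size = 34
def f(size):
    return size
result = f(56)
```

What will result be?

Step 1: Global size = 34.
Step 2: f(56) takes parameter size = 56, which shadows the global.
Step 3: result = 56

The answer is 56.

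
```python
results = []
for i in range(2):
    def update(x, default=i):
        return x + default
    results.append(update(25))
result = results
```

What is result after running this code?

Step 1: Default argument default=i is evaluated at function definition time.
Step 2: Each iteration creates update with default = current i value.
Step 3: update(25) returns 25 + default. results = [25, 26]

The answer is [25, 26].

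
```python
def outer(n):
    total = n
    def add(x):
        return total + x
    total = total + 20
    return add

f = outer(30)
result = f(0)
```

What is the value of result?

Step 1: outer(30) sets total = 30, then total = 30 + 20 = 50.
Step 2: Closures capture by reference, so add sees total = 50.
Step 3: f(0) returns 50 + 0 = 50

The answer is 50.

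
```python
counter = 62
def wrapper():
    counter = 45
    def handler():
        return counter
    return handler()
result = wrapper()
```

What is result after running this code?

Step 1: counter = 62 globally, but wrapper() defines counter = 45 locally.
Step 2: handler() looks up counter. Not in local scope, so checks enclosing scope (wrapper) and finds counter = 45.
Step 3: result = 45

The answer is 45.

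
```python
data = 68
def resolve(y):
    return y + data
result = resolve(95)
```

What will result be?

Step 1: data = 68 is defined globally.
Step 2: resolve(95) uses parameter y = 95 and looks up data from global scope = 68.
Step 3: result = 95 + 68 = 163

The answer is 163.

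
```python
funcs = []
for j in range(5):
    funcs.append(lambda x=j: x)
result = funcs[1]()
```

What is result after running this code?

Step 1: Default argument x=j captures j's value at each iteration.
Step 2: funcs[1] captured x = 1 when j was 1.
Step 3: result = 1

The answer is 1.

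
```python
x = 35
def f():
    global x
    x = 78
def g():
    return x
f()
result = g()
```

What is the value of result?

Step 1: x = 35.
Step 2: f() sets global x = 78.
Step 3: g() reads global x = 78. result = 78

The answer is 78.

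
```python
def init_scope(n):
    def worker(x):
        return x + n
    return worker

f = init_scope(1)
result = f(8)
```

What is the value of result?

Step 1: init_scope(1) creates a closure that captures n = 1.
Step 2: f(8) calls the closure with x = 8, returning 8 + 1 = 9.
Step 3: result = 9

The answer is 9.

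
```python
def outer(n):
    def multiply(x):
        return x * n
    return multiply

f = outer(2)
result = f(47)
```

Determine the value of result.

Step 1: outer(2) returns multiply closure with n = 2.
Step 2: f(47) computes 47 * 2 = 94.
Step 3: result = 94

The answer is 94.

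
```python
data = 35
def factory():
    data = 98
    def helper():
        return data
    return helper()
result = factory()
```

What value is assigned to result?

Step 1: data = 35 globally, but factory() defines data = 98 locally.
Step 2: helper() looks up data. Not in local scope, so checks enclosing scope (factory) and finds data = 98.
Step 3: result = 98

The answer is 98.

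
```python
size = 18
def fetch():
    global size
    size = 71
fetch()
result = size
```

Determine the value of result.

Step 1: size = 18 globally.
Step 2: fetch() declares global size and sets it to 71.
Step 3: After fetch(), global size = 71. result = 71

The answer is 71.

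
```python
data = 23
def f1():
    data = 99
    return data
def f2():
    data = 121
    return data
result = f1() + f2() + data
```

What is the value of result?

Step 1: Each function shadows global data with its own local.
Step 2: f1() returns 99, f2() returns 121.
Step 3: Global data = 23 is unchanged. result = 99 + 121 + 23 = 243

The answer is 243.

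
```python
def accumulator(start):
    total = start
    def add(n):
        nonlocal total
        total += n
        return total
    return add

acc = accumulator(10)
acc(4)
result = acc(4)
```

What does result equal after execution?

Step 1: accumulator(10) creates closure with total = 10.
Step 2: First acc(4): total = 10 + 4 = 14.
Step 3: Second acc(4): total = 14 + 4 = 18. result = 18

The answer is 18.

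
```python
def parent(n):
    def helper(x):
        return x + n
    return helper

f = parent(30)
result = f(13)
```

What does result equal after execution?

Step 1: parent(30) creates a closure that captures n = 30.
Step 2: f(13) calls the closure with x = 13, returning 13 + 30 = 43.
Step 3: result = 43

The answer is 43.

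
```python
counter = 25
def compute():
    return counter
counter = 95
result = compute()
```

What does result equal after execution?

Step 1: counter is first set to 25, then reassigned to 95.
Step 2: compute() is called after the reassignment, so it looks up the current global counter = 95.
Step 3: result = 95

The answer is 95.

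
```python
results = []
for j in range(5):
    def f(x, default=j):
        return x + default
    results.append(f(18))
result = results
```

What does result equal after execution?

Step 1: Default argument default=j is evaluated at function definition time.
Step 2: Each iteration creates f with default = current j value.
Step 3: f(18) returns 18 + default. results = [18, 19, 20, 21, 22]

The answer is [18, 19, 20, 21, 22].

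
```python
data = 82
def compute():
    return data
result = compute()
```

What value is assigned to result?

Step 1: data = 82 is defined in the global scope.
Step 2: compute() looks up data. No local data exists, so Python checks the global scope via LEGB rule and finds data = 82.
Step 3: result = 82

The answer is 82.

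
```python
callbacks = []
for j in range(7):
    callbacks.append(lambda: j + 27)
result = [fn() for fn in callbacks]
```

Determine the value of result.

Step 1: All lambdas capture j by reference. After the loop, j = 6.
Step 2: Each call returns 6 + 27 = 33.
Step 3: result = [33, 33, 33, 33, 33, 33, 33]

The answer is [33, 33, 33, 33, 33, 33, 33].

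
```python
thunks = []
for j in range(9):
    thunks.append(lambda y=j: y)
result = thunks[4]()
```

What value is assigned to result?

Step 1: Default argument y=j captures j's value at each iteration.
Step 2: thunks[4] captured y = 4 when j was 4.
Step 3: result = 4

The answer is 4.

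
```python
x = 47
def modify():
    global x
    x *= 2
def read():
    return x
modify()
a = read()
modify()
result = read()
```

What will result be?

Step 1: x = 47.
Step 2: First modify(): x = 47 * 2 = 94.
Step 3: Second modify(): x = 94 * 2 = 188.
Step 4: read() returns 188

The answer is 188.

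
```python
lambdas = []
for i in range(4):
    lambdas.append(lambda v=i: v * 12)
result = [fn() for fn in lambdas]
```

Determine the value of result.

Step 1: Default arg v=i captures i at each iteration.
Step 2: lambdas[k] has v defaulting to k, returns k * 12.
Step 3: result = [0, 12, 24, 36]

The answer is [0, 12, 24, 36].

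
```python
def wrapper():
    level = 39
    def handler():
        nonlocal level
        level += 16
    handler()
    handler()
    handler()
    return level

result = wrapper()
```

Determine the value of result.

Step 1: level starts at 39.
Step 2: handler() is called 3 times, each adding 16.
Step 3: level = 39 + 16 * 3 = 87

The answer is 87.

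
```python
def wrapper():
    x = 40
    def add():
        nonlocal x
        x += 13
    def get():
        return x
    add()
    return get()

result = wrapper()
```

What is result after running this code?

Step 1: x = 40. add() modifies it via nonlocal, get() reads it.
Step 2: add() makes x = 40 + 13 = 53.
Step 3: get() returns 53. result = 53

The answer is 53.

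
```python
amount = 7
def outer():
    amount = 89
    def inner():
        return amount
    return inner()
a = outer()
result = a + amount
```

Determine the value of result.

Step 1: outer() has local amount = 89. inner() reads from enclosing.
Step 2: outer() returns 89. Global amount = 7 unchanged.
Step 3: result = 89 + 7 = 96

The answer is 96.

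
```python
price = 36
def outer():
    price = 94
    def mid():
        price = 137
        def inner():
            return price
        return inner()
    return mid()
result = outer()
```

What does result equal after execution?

Step 1: Three levels of shadowing: global 36, outer 94, mid 137.
Step 2: inner() finds price = 137 in enclosing mid() scope.
Step 3: result = 137

The answer is 137.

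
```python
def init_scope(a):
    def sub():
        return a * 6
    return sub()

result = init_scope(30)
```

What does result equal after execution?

Step 1: init_scope(30) binds parameter a = 30.
Step 2: sub() accesses a = 30 from enclosing scope.
Step 3: result = 30 * 6 = 180

The answer is 180.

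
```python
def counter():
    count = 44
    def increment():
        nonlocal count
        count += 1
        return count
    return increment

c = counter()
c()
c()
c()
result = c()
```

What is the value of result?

Step 1: counter() creates closure with count = 44.
Step 2: Each c() call increments count via nonlocal. After 4 calls: 44 + 4 = 48.
Step 3: result = 48

The answer is 48.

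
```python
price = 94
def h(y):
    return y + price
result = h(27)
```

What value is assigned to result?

Step 1: price = 94 is defined globally.
Step 2: h(27) uses parameter y = 27 and looks up price from global scope = 94.
Step 3: result = 27 + 94 = 121

The answer is 121.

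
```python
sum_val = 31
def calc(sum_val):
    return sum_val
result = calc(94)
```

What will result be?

Step 1: Global sum_val = 31.
Step 2: calc(94) takes parameter sum_val = 94, which shadows the global.
Step 3: result = 94

The answer is 94.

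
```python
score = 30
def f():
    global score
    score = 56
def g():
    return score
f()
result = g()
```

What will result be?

Step 1: score = 30.
Step 2: f() sets global score = 56.
Step 3: g() reads global score = 56. result = 56

The answer is 56.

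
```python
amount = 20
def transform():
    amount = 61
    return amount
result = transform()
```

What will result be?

Step 1: Global amount = 20.
Step 2: transform() creates local amount = 61, shadowing the global.
Step 3: Returns local amount = 61. result = 61

The answer is 61.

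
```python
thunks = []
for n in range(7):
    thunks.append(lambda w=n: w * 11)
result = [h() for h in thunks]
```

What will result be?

Step 1: Default arg w=n captures n at each iteration.
Step 2: thunks[k] has w defaulting to k, returns k * 11.
Step 3: result = [0, 11, 22, 33, 44, 55, 66]

The answer is [0, 11, 22, 33, 44, 55, 66].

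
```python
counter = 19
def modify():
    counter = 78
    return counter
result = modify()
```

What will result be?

Step 1: Global counter = 19.
Step 2: modify() creates local counter = 78, shadowing the global.
Step 3: Returns local counter = 78. result = 78

The answer is 78.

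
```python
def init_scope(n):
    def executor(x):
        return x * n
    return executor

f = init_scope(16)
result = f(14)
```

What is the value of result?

Step 1: init_scope(16) creates a closure capturing n = 16.
Step 2: f(14) computes 14 * 16 = 224.
Step 3: result = 224

The answer is 224.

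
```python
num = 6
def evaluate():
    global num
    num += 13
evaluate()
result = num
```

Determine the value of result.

Step 1: num = 6 globally.
Step 2: evaluate() modifies global num: num += 13 = 19.
Step 3: result = 19

The answer is 19.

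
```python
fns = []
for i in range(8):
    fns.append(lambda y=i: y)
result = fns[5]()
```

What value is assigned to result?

Step 1: Default argument y=i captures i's value at each iteration.
Step 2: fns[5] captured y = 5 when i was 5.
Step 3: result = 5

The answer is 5.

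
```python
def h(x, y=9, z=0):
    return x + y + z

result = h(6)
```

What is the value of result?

Step 1: h(6) uses defaults y = 9, z = 0.
Step 2: Returns 6 + 9 + 0 = 15.
Step 3: result = 15

The answer is 15.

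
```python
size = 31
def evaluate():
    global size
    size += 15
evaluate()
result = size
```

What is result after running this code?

Step 1: size = 31 globally.
Step 2: evaluate() modifies global size: size += 15 = 46.
Step 3: result = 46

The answer is 46.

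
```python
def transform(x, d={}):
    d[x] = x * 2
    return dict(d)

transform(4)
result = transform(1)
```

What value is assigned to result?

Step 1: Mutable default dict is shared across calls.
Step 2: First call adds 4: 8. Second call adds 1: 2.
Step 3: result = {4: 8, 1: 2}

The answer is {4: 8, 1: 2}.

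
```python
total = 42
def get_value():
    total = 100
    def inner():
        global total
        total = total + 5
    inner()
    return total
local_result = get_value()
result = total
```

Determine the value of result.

Step 1: Global total = 42. get_value() creates local total = 100.
Step 2: inner() declares global total and adds 5: global total = 42 + 5 = 47.
Step 3: get_value() returns its local total = 100 (unaffected by inner).
Step 4: result = global total = 47

The answer is 47.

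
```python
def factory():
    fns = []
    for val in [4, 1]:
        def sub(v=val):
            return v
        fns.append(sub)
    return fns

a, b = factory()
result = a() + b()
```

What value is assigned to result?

Step 1: Default argument v=val captures val at each iteration.
Step 2: a() returns 4 (captured at first iteration), b() returns 1 (captured at second).
Step 3: result = 4 + 1 = 5

The answer is 5.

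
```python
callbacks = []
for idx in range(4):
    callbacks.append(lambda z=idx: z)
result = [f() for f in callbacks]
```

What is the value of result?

Step 1: Default arg z=idx captures idx at each iteration.
Step 2: Each lambda has its own default: 0, 1, ..., 3.
Step 3: result = [0, 1, 2, 3]

The answer is [0, 1, 2, 3].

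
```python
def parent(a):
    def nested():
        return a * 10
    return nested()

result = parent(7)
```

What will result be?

Step 1: parent(7) binds parameter a = 7.
Step 2: nested() accesses a = 7 from enclosing scope.
Step 3: result = 7 * 10 = 70

The answer is 70.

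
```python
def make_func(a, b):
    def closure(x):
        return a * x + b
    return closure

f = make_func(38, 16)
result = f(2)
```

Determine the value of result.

Step 1: make_func(38, 16) captures a = 38, b = 16.
Step 2: f(2) computes 38 * 2 + 16 = 92.
Step 3: result = 92

The answer is 92.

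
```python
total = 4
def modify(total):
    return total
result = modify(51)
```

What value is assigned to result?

Step 1: Global total = 4.
Step 2: modify(51) takes parameter total = 51, which shadows the global.
Step 3: result = 51

The answer is 51.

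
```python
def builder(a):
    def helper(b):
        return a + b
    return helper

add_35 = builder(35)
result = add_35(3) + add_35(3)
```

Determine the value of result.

Step 1: add_35 captures a = 35.
Step 2: add_35(3) = 35 + 3 = 38, called twice.
Step 3: result = 38 + 38 = 76

The answer is 76.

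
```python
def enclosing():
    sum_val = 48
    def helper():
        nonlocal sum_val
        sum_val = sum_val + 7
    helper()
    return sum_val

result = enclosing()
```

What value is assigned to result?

Step 1: enclosing() sets sum_val = 48.
Step 2: helper() uses nonlocal to modify sum_val in enclosing's scope: sum_val = 48 + 7 = 55.
Step 3: enclosing() returns the modified sum_val = 55

The answer is 55.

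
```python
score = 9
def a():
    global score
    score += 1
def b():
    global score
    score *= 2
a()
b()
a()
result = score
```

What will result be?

Step 1: score = 9.
Step 2: a(): score = 9 + 1 = 10.
Step 3: b(): score = 10 * 2 = 20.
Step 4: a(): score = 20 + 1 = 21

The answer is 21.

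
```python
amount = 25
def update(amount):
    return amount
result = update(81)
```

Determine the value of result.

Step 1: Global amount = 25.
Step 2: update(81) takes parameter amount = 81, which shadows the global.
Step 3: result = 81

The answer is 81.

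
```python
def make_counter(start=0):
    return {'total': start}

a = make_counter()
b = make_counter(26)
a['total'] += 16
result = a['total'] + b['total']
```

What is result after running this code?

Step 1: make_counter() returns a new dict each call (immutable default 0).
Step 2: a = {'total': 0}, b = {'total': 26}.
Step 3: a['total'] += 16 = 16. result = 16 + 26 = 42

The answer is 42.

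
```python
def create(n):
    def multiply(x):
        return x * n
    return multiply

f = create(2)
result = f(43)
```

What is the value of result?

Step 1: create(2) returns multiply closure with n = 2.
Step 2: f(43) computes 43 * 2 = 86.
Step 3: result = 86

The answer is 86.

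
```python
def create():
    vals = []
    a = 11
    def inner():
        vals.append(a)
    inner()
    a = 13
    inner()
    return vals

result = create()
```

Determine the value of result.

Step 1: a = 11. inner() appends current a to vals.
Step 2: First inner(): appends 11. Then a = 13.
Step 3: Second inner(): appends 13 (closure sees updated a). result = [11, 13]

The answer is [11, 13].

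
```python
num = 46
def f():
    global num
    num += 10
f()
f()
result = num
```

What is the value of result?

Step 1: num = 46.
Step 2: First f(): num = 46 + 10 = 56.
Step 3: Second f(): num = 56 + 10 = 66. result = 66

The answer is 66.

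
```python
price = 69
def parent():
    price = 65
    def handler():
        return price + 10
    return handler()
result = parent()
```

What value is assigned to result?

Step 1: parent() shadows global price with price = 65.
Step 2: handler() finds price = 65 in enclosing scope, computes 65 + 10 = 75.
Step 3: result = 75

The answer is 75.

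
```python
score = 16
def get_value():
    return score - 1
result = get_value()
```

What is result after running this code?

Step 1: score = 16 is defined globally.
Step 2: get_value() looks up score from global scope = 16, then computes 16 - 1 = 15.
Step 3: result = 15

The answer is 15.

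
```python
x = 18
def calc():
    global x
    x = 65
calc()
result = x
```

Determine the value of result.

Step 1: x = 18 globally.
Step 2: calc() declares global x and sets it to 65.
Step 3: After calc(), global x = 65. result = 65

The answer is 65.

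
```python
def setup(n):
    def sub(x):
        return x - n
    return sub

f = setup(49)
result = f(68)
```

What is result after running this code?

Step 1: setup(49) creates a closure capturing n = 49.
Step 2: f(68) computes 68 - 49 = 19.
Step 3: result = 19

The answer is 19.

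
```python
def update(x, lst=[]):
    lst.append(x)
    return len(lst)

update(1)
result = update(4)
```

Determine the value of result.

Step 1: Mutable default list persists between calls.
Step 2: First call: lst = [1], len = 1. Second call: lst = [1, 4], len = 2.
Step 3: result = 2

The answer is 2.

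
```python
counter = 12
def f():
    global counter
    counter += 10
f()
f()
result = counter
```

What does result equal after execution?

Step 1: counter = 12.
Step 2: First f(): counter = 12 + 10 = 22.
Step 3: Second f(): counter = 22 + 10 = 32. result = 32

The answer is 32.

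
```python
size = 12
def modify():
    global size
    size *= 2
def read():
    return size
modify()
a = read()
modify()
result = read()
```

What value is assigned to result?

Step 1: size = 12.
Step 2: First modify(): size = 12 * 2 = 24.
Step 3: Second modify(): size = 24 * 2 = 48.
Step 4: read() returns 48

The answer is 48.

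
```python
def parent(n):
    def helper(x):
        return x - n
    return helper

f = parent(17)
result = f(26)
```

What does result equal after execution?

Step 1: parent(17) creates a closure capturing n = 17.
Step 2: f(26) computes 26 - 17 = 9.
Step 3: result = 9

The answer is 9.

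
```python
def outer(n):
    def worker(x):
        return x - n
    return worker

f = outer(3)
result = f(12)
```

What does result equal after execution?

Step 1: outer(3) creates a closure capturing n = 3.
Step 2: f(12) computes 12 - 3 = 9.
Step 3: result = 9

The answer is 9.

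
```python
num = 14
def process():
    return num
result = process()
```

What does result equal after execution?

Step 1: num = 14 is defined in the global scope.
Step 2: process() looks up num. No local num exists, so Python checks the global scope via LEGB rule and finds num = 14.
Step 3: result = 14

The answer is 14.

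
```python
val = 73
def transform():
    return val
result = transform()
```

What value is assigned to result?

Step 1: val = 73 is defined in the global scope.
Step 2: transform() looks up val. No local val exists, so Python checks the global scope via LEGB rule and finds val = 73.
Step 3: result = 73

The answer is 73.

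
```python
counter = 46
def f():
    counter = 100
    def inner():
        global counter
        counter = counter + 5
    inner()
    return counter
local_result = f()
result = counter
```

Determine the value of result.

Step 1: Global counter = 46. f() creates local counter = 100.
Step 2: inner() declares global counter and adds 5: global counter = 46 + 5 = 51.
Step 3: f() returns its local counter = 100 (unaffected by inner).
Step 4: result = global counter = 51

The answer is 51.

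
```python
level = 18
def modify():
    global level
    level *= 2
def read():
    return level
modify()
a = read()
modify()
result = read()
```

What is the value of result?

Step 1: level = 18.
Step 2: First modify(): level = 18 * 2 = 36.
Step 3: Second modify(): level = 36 * 2 = 72.
Step 4: read() returns 72

The answer is 72.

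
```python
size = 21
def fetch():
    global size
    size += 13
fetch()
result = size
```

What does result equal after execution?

Step 1: size = 21 globally.
Step 2: fetch() modifies global size: size += 13 = 34.
Step 3: result = 34

The answer is 34.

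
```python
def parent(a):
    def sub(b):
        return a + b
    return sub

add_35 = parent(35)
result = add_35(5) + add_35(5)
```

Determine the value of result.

Step 1: add_35 captures a = 35.
Step 2: add_35(5) = 35 + 5 = 40, called twice.
Step 3: result = 40 + 40 = 80

The answer is 80.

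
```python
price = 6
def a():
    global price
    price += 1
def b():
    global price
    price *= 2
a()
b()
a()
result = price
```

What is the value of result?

Step 1: price = 6.
Step 2: a(): price = 6 + 1 = 7.
Step 3: b(): price = 7 * 2 = 14.
Step 4: a(): price = 14 + 1 = 15

The answer is 15.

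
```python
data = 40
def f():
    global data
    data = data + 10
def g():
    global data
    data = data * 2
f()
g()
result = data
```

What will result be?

Step 1: data = 40.
Step 2: f() adds 10: data = 40 + 10 = 50.
Step 3: g() doubles: data = 50 * 2 = 100.
Step 4: result = 100

The answer is 100.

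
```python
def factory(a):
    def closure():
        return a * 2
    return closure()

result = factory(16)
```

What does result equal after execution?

Step 1: factory(16) binds parameter a = 16.
Step 2: closure() accesses a = 16 from enclosing scope.
Step 3: result = 16 * 2 = 32

The answer is 32.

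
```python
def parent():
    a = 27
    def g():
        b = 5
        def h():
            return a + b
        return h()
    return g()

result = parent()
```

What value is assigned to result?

Step 1: parent() defines a = 27. g() defines b = 5.
Step 2: h() accesses both from enclosing scopes: a = 27, b = 5.
Step 3: result = 27 + 5 = 32

The answer is 32.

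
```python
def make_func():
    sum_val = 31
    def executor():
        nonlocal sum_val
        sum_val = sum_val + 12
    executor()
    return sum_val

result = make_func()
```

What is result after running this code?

Step 1: make_func() sets sum_val = 31.
Step 2: executor() uses nonlocal to modify sum_val in make_func's scope: sum_val = 31 + 12 = 43.
Step 3: make_func() returns the modified sum_val = 43

The answer is 43.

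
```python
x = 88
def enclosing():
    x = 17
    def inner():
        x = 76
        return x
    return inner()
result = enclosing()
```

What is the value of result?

Step 1: Three scopes define x: global (88), enclosing (17), inner (76).
Step 2: inner() has its own local x = 76, which shadows both enclosing and global.
Step 3: result = 76 (local wins in LEGB)

The answer is 76.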